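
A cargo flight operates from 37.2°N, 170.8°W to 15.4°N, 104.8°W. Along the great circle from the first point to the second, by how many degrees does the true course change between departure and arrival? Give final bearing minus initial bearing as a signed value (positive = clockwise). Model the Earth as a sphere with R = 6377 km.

+32.7°

At departure: θ₁ = atan2(sin Δλ cos φ₂, cos φ₁ sin φ₂ − sin φ₁ cos φ₂ cos Δλ) = 91.66°
At arrival: θ₂ = atan2(sin Δλ cos φ₁, −cos φ₂ sin φ₁ + sin φ₂ cos φ₁ cos Δλ) = 124.33°
Δθ = θ₂ − θ₁ = +32.7°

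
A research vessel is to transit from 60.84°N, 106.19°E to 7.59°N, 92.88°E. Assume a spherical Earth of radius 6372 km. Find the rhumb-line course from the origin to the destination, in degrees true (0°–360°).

190.8°

Δψ = ln[tan(π/4+φ₂/2)/tan(π/4+φ₁/2)] = -1.2138
Δλ = -0.2323 rad (taken the short way round)
course = atan2(Δλ, Δψ) = 190.83°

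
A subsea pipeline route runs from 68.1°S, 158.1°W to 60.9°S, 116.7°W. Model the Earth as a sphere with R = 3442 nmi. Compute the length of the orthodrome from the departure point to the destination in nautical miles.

1128 nmi

Haversine: a = sin²(Δφ/2)+cos φ₁ cos φ₂ sin²(Δλ/2) = 0.02661;  σ = 2·atan2(√a,√(1−a))
σ = 18.776° → d = Rσ = 3442·0.32770 = 1128 nmi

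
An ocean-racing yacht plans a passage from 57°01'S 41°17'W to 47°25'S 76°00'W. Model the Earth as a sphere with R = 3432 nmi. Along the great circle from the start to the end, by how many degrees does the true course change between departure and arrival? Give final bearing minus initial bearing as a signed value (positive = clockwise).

Initial bearing θ₁ = atan2(sin Δλ cos φ₂, cos φ₁ sin φ₂ − sin φ₁ cos φ₂ cos Δλ) = 279.68°
Final bearing θ₂ = (initial bearing from the destination back to the start) + 180° = 307.53°
Δθ = θ₂ − θ₁ = +27.8°

+27.8°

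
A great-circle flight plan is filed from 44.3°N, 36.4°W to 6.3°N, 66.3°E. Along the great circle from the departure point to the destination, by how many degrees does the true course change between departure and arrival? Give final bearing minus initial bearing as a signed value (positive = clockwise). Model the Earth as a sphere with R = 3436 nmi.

Initial bearing θ₁ = atan2(sin Δλ cos φ₂, cos φ₁ sin φ₂ − sin φ₁ cos φ₂ cos Δλ) = 76.59°
Final bearing θ₂ = (initial bearing from the destination back to the start) + 180° = 135.54°
Δθ = θ₂ − θ₁ = +58.9°

+58.9°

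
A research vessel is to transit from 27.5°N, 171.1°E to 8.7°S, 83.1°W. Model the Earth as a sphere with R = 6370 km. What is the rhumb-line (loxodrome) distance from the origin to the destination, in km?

12089 km

Rhumb course C = atan2(Δλ, Δψ) with Δψ = ln[tan(π/4+φ₂/2)/tan(π/4+φ₁/2)] = -0.6520, Δλ = +1.8466 → C = 109.45°
d = R·|Δφ| / |cos C| = 6370·0.63181 / 0.33293 = 12089 km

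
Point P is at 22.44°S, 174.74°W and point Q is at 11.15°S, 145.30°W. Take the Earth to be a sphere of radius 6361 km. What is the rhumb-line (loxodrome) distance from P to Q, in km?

3365 km

Rhumb course C = atan2(Δλ, Δψ) with Δψ = ln[tan(π/4+φ₂/2)/tan(π/4+φ₁/2)] = +0.2062, Δλ = +0.5138 → C = 68.13°
d = R·|Δφ| / |cos C| = 6361·0.19705 / 0.37247 = 3365 km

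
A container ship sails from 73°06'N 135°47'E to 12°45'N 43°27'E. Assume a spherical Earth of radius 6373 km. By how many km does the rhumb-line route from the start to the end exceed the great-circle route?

566 km

Great circle: cos σ = sin φ₁ sin φ₂ + cos φ₁ cos φ₂ cos Δλ,  σ = 1.3698 rad → d_gc = 8729.88 km
Rhumb line: Δψ = -1.6824, q = Δφ/Δψ = 0.6261, d_rh = R√(Δφ²+q²Δλ²) = 9295.44 km
Excess = 9295.44 − 8729.88 = 565.56 ≈ 566 km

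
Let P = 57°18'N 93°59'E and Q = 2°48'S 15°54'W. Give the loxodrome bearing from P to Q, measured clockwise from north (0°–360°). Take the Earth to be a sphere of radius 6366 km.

Meridional parts: M(φ₁)=+1.2263, M(φ₂)=-0.0489 → ΔM = -1.2752;  Δλ = -1.9178 rad
tan C = Δλ / ΔM = +1.5039 → C = 236.38°

236.4°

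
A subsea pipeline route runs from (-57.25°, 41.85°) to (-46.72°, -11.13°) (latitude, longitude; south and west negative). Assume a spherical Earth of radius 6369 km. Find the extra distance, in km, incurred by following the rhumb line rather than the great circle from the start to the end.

86 km

Great circle: cos σ = sin φ₁ sin φ₂ + cos φ₁ cos φ₂ cos Δλ,  σ = 0.5816 rad → d_gc = 3704.2 km
Rhumb line: Δψ = +0.3002, q = Δφ/Δψ = 0.6121, d_rh = R√(Δφ²+q²Δλ²) = 3790.3 km
Excess = 3790.3 − 3704.2 = 86.1 ≈ 86 km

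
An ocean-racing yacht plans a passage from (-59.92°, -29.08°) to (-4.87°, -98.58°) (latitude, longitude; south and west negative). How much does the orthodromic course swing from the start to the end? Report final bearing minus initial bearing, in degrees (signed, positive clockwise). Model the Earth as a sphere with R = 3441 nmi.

+45.5°

At departure: θ₁ = atan2(sin Δλ cos φ₂, cos φ₁ sin φ₂ − sin φ₁ cos φ₂ cos Δλ) = 285.53°
At arrival: θ₂ = atan2(sin Δλ cos φ₁, −cos φ₂ sin φ₁ + sin φ₂ cos φ₁ cos Δλ) = 331.01°
Δθ = θ₂ − θ₁ = +45.5°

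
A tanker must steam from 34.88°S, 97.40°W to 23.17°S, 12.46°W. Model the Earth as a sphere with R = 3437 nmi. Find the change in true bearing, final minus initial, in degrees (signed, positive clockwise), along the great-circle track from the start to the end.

At departure: θ₁ = atan2(sin Δλ cos φ₂, cos φ₁ sin φ₂ − sin φ₁ cos φ₂ cos Δλ) = 106.80°
At arrival: θ₂ = atan2(sin Δλ cos φ₁, −cos φ₂ sin φ₁ + sin φ₂ cos φ₁ cos Δλ) = 58.68°
Δθ = θ₂ − θ₁ = -48.1°

-48.1°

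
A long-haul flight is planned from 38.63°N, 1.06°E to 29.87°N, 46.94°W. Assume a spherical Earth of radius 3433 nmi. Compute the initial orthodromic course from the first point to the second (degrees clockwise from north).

N = sin Δλ·cos φ₂ = -0.6444;  D = cos φ₁ sin φ₂ − sin φ₁ cos φ₂ cos Δλ = +0.0268
initial course = atan2(N, D) = 272.38°

272.4°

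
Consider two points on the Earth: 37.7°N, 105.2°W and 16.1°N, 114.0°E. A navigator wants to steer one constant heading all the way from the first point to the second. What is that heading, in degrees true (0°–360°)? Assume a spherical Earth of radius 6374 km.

260.2°

Meridional parts: M(φ₁)=+0.7114, M(φ₂)=+0.2848 → ΔM = -0.4266;  Δλ = -2.4574 rad
tan C = Δλ / ΔM = +5.7607 → C = 260.15°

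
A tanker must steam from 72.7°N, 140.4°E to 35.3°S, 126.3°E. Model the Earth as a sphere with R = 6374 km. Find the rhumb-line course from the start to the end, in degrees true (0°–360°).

185.5°

Δψ = ln[tan(π/4+φ₂/2)/tan(π/4+φ₁/2)] = -2.5423
Δλ = -0.2461 rad (taken the short way round)
course = atan2(Δλ, Δψ) = 185.53°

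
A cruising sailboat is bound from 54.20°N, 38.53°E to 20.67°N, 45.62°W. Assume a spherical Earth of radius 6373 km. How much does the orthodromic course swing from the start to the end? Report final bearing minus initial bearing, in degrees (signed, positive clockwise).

Initial bearing θ₁ = atan2(sin Δλ cos φ₂, cos φ₁ sin φ₂ − sin φ₁ cos φ₂ cos Δλ) = 277.90°
Final bearing θ₂ = (initial bearing from the destination back to the start) + 180° = 218.26°
Δθ = θ₂ − θ₁ = -59.6°

-59.6°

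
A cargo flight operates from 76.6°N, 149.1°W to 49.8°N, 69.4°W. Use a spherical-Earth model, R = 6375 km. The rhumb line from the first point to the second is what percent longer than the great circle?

Great circle: σ = 0.6923 rad → d_gc = Rσ = 4413.7 km
Rhumb: Δφ = -0.4677, Δλ = +1.3910, Δψ = -1.1363, q = Δφ/Δψ = 0.4116 → d_rh = R√(Δφ²+q²Δλ²) = 4713.5 km
Excess = (4713.5 − 4413.7) / 4413.7 = 299.8 / 4413.7 = 6.79% ≈ 6.8%

6.8%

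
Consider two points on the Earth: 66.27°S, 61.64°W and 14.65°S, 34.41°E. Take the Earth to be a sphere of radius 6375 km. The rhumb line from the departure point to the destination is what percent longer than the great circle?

Great circle: σ = 1.3791 rad → d_gc = Rσ = 8792.0 km
Rhumb: Δφ = +0.9009, Δλ = +1.6764, Δψ = +1.3017, q = Δφ/Δψ = 0.6921 → d_rh = R√(Δφ²+q²Δλ²) = 9364.9 km
Excess = (9364.9 − 8792.0) / 8792.0 = 572.9 / 8792.0 = 6.52% ≈ 6.5%

6.5%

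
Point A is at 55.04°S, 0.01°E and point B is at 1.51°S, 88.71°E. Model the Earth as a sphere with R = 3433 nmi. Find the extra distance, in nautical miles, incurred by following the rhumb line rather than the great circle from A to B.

Great circle: cos σ = sin φ₁ sin φ₂ + cos φ₁ cos φ₂ cos Δλ,  σ = 1.5362 rad → d_gc = 5273.8 nmi
Rhumb line: Δψ = +1.1291, q = Δφ/Δψ = 0.8275, d_rh = R√(Δφ²+q²Δλ²) = 5443.0 nmi
Excess = 5443.0 − 5273.8 = 169.2 ≈ 169 nmi

169 nmi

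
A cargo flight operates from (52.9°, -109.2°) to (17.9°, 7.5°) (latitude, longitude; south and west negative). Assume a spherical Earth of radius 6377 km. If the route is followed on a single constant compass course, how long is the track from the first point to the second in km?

Δψ = ln[tan(π/4+φ₂/2)/tan(π/4+φ₁/2)] = -0.7743;  Δφ = -0.6109 rad,  Δλ = +2.0368 rad
q = Δφ/Δψ = 0.7889
d = R·√(Δφ² + q²Δλ²) = 6377·1.71905 = 10962 km

10962 km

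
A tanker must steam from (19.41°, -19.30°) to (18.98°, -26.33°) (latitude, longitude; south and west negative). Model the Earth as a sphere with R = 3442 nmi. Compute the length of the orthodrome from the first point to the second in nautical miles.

Haversine: a = sin²(Δφ/2)+cos φ₁ cos φ₂ sin²(Δλ/2) = 0.00337;  σ = 2·atan2(√a,√(1−a))
σ = 6.653° → d = Rσ = 3442·0.11611 = 400 nmi

400 nmi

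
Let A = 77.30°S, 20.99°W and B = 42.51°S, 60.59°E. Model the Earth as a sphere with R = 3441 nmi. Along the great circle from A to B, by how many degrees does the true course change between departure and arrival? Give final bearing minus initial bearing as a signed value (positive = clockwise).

-76.1°

At departure: θ₁ = atan2(sin Δλ cos φ₂, cos φ₁ sin φ₂ − sin φ₁ cos φ₂ cos Δλ) = 93.39°
At arrival: θ₂ = atan2(sin Δλ cos φ₁, −cos φ₂ sin φ₁ + sin φ₂ cos φ₁ cos Δλ) = 17.32°
Δθ = θ₂ − θ₁ = -76.1°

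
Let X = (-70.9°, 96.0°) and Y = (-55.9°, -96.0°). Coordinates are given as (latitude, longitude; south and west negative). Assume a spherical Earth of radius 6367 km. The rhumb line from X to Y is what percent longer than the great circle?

41.3%

Great circle: σ = 0.9235 rad → d_gc = Rσ = 5879.9 km
Rhumb: Δφ = +0.2618, Δλ = +2.9322, Δψ = +0.6004, q = Δφ/Δψ = 0.4360 → d_rh = R√(Δφ²+q²Δλ²) = 8309.0 km
Excess = (8309.0 − 5879.9) / 5879.9 = 2429.1 / 5879.9 = 41.31% ≈ 41.3%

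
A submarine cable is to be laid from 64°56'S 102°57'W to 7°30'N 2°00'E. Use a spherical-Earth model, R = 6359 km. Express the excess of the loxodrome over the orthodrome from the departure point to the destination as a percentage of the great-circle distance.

5.5%

Great circle: σ = 1.7994 rad → d_gc = Rσ = 11442.2 km
Rhumb: Δφ = +1.2642, Δλ = +1.8317, Δψ = +1.6350, q = Δφ/Δψ = 0.7732 → d_rh = R√(Δφ²+q²Δλ²) = 12072.4 km
Excess = (12072.4 − 11442.2) / 11442.2 = 630.2 / 11442.2 = 5.51% ≈ 5.5%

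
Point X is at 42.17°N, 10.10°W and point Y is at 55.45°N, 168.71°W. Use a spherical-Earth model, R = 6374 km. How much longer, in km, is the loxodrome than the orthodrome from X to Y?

Great circle: cos σ = sin φ₁ sin φ₂ + cos φ₁ cos φ₂ cos Δλ,  σ = 1.4085 rad → d_gc = 8978.0 km
Rhumb line: Δψ = +0.3548, q = Δφ/Δψ = 0.6532, d_rh = R√(Δφ²+q²Δλ²) = 11619.9 km
Excess = 11619.9 − 8978.0 = 2641.9 ≈ 2642 km

2642 km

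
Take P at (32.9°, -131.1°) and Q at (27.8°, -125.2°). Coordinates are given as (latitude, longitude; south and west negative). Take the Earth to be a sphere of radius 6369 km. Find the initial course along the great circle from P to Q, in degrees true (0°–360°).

133.5°

N = sin Δλ·cos φ₂ = +0.0909;  D = cos φ₁ sin φ₂ − sin φ₁ cos φ₂ cos Δλ = -0.0863
initial course = atan2(N, D) = 133.52°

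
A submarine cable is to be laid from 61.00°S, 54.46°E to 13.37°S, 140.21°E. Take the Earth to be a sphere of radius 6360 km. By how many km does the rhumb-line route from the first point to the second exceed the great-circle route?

373 km

Great circle: cos σ = sin φ₁ sin φ₂ + cos φ₁ cos φ₂ cos Δλ,  σ = 1.3313 rad → d_gc = 8467.2 km
Rhumb line: Δψ = +1.1169, q = Δφ/Δψ = 0.7443, d_rh = R√(Δφ²+q²Δλ²) = 8839.9 km
Excess = 8839.9 − 8467.2 = 372.7 ≈ 373 km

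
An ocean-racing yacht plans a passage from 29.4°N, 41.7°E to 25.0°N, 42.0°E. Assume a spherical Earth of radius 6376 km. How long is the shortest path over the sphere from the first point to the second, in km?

cos σ = sin φ₁ sin φ₂ + cos φ₁ cos φ₂ cos Δλ
      = sin(29.40°)sin(25.00°) + cos(29.40°)cos(25.00°)cos(0.30°) = 0.9970
σ = 4.408° → d = Rσ = 6376·0.07694 = 491 km

491 km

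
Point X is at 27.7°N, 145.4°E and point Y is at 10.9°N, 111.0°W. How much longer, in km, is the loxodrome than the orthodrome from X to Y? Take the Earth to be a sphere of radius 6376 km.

232 km

Great circle: cos σ = sin φ₁ sin φ₂ + cos φ₁ cos φ₂ cos Δλ,  σ = 1.6876 rad → d_gc = 10760.1 km
Rhumb line: Δψ = -0.3121, q = Δφ/Δψ = 0.9396, d_rh = R√(Δφ²+q²Δλ²) = 10992.4 km
Excess = 10992.4 − 10760.1 = 232.3 ≈ 232 km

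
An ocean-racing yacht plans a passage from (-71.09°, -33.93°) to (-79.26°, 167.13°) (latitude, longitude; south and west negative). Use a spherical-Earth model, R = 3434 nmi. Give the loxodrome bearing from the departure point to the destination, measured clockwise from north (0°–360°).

258.4°

Meridional parts: M(φ₁)=-1.7925, M(φ₂)=-2.3645 → ΔM = -0.5719;  Δλ = -2.7740 rad
tan C = Δλ / ΔM = +4.8504 → C = 258.35°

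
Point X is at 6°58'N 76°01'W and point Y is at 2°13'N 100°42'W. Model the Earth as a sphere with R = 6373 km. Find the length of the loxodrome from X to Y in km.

Δψ = ln[tan(π/4+φ₂/2)/tan(π/4+φ₁/2)] = -0.0832;  Δφ = -0.0829 rad,  Δλ = -0.4308 rad
q = Δφ/Δψ = 0.9965
d = R·√(Δφ² + q²Δλ²) = 6373·0.43723 = 2786 km

2786 km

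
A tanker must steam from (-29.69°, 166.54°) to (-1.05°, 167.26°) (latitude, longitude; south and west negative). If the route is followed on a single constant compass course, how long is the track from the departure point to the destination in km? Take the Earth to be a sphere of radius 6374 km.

3187 km

Rhumb course C = atan2(Δλ, Δψ) with Δψ = ln[tan(π/4+φ₂/2)/tan(π/4+φ₁/2)] = +0.5247, Δλ = +0.0126 → C = 1.37°
d = R·|Δφ| / |cos C| = 6374·0.49986 / 0.99971 = 3187 km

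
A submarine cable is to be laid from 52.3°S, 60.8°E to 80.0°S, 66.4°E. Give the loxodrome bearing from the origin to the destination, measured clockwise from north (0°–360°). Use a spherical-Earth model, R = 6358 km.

Δψ = ln[tan(π/4+φ₂/2)/tan(π/4+φ₁/2)] = -1.3616
Δλ = +0.0977 rad (taken the short way round)
course = atan2(Δλ, Δψ) = 175.89°

175.9°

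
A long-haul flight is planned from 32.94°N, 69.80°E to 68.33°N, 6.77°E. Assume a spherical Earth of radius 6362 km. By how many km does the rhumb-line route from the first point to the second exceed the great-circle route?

183 km

Great circle: cos σ = sin φ₁ sin φ₂ + cos φ₁ cos φ₂ cos Δλ,  σ = 0.8686 rad → d_gc = 5526.19 km
Rhumb line: Δψ = +1.0439, q = Δφ/Δψ = 0.5917, d_rh = R√(Δφ²+q²Δλ²) = 5708.71 km
Excess = 5708.71 − 5526.19 = 182.52 ≈ 183 km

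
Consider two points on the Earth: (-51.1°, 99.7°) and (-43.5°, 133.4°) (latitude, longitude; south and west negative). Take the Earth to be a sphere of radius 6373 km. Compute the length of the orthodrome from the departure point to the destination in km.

2652 km

cos σ = sin φ₁ sin φ₂ + cos φ₁ cos φ₂ cos Δλ
      = sin(-51.10°)sin(-43.50°) + cos(-51.10°)cos(-43.50°)cos(33.70°) = 0.9147
σ = 23.841° → d = Rσ = 6373·0.41611 = 2652 km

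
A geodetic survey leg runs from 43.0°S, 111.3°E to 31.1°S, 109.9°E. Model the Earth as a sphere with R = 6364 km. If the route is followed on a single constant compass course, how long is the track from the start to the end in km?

1328 km

Δψ = ln[tan(π/4+φ₂/2)/tan(π/4+φ₁/2)] = +0.2612;  Δφ = +0.2077 rad,  Δλ = -0.0244 rad
q = Δφ/Δψ = 0.7950
d = R·√(Δφ² + q²Δλ²) = 6364·0.20860 = 1328 km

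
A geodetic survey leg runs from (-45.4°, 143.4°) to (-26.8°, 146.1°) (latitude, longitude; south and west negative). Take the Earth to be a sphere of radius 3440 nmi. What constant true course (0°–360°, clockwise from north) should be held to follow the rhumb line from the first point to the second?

6.6°

Meridional parts: M(φ₁)=-0.8913, M(φ₂)=-0.4858 → ΔM = +0.4055;  Δλ = +0.0471 rad
tan C = Δλ / ΔM = +0.1162 → C = 6.63°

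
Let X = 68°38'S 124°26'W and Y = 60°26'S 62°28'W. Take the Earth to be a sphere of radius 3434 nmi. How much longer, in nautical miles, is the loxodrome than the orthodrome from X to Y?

66 nmi

Great circle: cos σ = sin φ₁ sin φ₂ + cos φ₁ cos φ₂ cos Δλ,  σ = 0.4635 rad → d_gc = 1591.7 nmi
Rhumb line: Δψ = +0.3357, q = Δφ/Δψ = 0.4264, d_rh = R√(Δφ²+q²Δλ²) = 1658.0 nmi
Excess = 1658.0 − 1591.7 = 66.3 ≈ 66 nmi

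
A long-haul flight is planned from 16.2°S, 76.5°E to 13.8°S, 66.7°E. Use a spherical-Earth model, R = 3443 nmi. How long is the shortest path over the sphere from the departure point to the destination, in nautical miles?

587 nmi

Haversine: a = sin²(Δφ/2)+cos φ₁ cos φ₂ sin²(Δλ/2) = 0.00724;  σ = 2·atan2(√a,√(1−a))
σ = 9.764° → d = Rσ = 3443·0.17041 = 587 nmi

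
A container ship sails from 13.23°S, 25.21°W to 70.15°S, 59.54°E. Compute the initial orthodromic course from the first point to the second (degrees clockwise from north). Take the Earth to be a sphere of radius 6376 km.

N = sin Δλ·cos φ₂ = +0.3381;  D = cos φ₁ sin φ₂ − sin φ₁ cos φ₂ cos Δλ = -0.9085
initial course = atan2(N, D) = 159.59°

159.6°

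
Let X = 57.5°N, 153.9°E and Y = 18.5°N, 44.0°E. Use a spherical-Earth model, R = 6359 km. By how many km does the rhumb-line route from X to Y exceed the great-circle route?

Great circle: cos σ = sin φ₁ sin φ₂ + cos φ₁ cos φ₂ cos Δλ,  σ = 1.4765 rad → d_gc = 9388.9 km
Rhumb line: Δψ = -0.9042, q = Δφ/Δψ = 0.7528, d_rh = R√(Δφ²+q²Δλ²) = 10151.5 km
Excess = 10151.5 − 9388.9 = 762.6 ≈ 763 km

763 km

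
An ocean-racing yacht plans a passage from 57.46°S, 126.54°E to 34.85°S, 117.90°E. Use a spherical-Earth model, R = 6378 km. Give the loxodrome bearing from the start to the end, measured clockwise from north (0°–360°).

345.5°

Δψ = ln[tan(π/4+φ₂/2)/tan(π/4+φ₁/2)] = +0.5819
Δλ = -0.1508 rad (taken the short way round)
course = atan2(Δλ, Δψ) = 345.47°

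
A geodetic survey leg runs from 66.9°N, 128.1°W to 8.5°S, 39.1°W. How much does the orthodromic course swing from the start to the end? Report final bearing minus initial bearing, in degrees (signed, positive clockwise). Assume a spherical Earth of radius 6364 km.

Initial bearing θ₁ = atan2(sin Δλ cos φ₂, cos φ₁ sin φ₂ − sin φ₁ cos φ₂ cos Δλ) = 94.27°
Final bearing θ₂ = (initial bearing from the destination back to the start) + 180° = 156.70°
Δθ = θ₂ − θ₁ = +62.4°

+62.4°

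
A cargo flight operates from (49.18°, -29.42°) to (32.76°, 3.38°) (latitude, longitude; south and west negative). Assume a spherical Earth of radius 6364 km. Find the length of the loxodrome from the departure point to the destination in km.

Δψ = ln[tan(π/4+φ₂/2)/tan(π/4+φ₁/2)] = -0.3829;  Δφ = -0.2866 rad,  Δλ = +0.5725 rad
q = Δφ/Δψ = 0.7485
d = R·√(Δφ² + q²Δλ²) = 6364·0.51551 = 3281 km

3281 km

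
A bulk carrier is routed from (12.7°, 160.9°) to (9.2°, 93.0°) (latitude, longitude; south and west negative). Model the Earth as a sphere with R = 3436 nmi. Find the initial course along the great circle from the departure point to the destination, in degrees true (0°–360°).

θ = atan2( sin Δλ·cos φ₂ ,  cos φ₁ sin φ₂ − sin φ₁ cos φ₂ cos Δλ )
  = atan2(-0.9146, +0.0743) = 274.65°

274.6°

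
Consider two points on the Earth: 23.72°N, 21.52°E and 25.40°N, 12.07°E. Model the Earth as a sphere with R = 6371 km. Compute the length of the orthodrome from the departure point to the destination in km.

cos σ = sin φ₁ sin φ₂ + cos φ₁ cos φ₂ cos Δλ
      = sin(23.72°)sin(25.40°) + cos(23.72°)cos(25.40°)cos(-9.45°) = 0.9883
σ = 8.756° → d = Rσ = 6371·0.15281 = 974 km

974 km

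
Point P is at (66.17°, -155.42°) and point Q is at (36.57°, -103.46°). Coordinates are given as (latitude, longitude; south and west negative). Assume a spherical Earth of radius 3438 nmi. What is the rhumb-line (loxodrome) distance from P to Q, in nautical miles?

2567 nmi

Δψ = ln[tan(π/4+φ₂/2)/tan(π/4+φ₁/2)] = -0.8692;  Δφ = -0.5166 rad,  Δλ = +0.9069 rad
q = Δφ/Δψ = 0.5943
d = R·√(Δφ² + q²Δλ²) = 3438·0.74659 = 2567 nmi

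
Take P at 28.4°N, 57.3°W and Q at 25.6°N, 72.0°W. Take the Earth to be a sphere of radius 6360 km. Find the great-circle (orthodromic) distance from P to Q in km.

cos σ = sin φ₁ sin φ₂ + cos φ₁ cos φ₂ cos Δλ
      = sin(28.40°)sin(25.60°) + cos(28.40°)cos(25.60°)cos(-14.70°) = 0.9728
σ = 13.384° → d = Rσ = 6360·0.23360 = 1486 km

1486 km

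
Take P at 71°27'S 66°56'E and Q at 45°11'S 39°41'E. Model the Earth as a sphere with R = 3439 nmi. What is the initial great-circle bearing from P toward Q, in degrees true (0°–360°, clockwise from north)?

318.8°

θ = atan2( sin Δλ·cos φ₂ ,  cos φ₁ sin φ₂ − sin φ₁ cos φ₂ cos Δλ )
  = atan2(-0.3227, +0.3684) = 318.78°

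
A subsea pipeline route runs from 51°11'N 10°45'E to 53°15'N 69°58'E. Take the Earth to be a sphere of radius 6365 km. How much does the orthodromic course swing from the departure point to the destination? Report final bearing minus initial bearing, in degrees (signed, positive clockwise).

At departure: θ₁ = atan2(sin Δλ cos φ₂, cos φ₁ sin φ₂ − sin φ₁ cos φ₂ cos Δλ) = 62.85°
At arrival: θ₂ = atan2(sin Δλ cos φ₁, −cos φ₂ sin φ₁ + sin φ₂ cos φ₁ cos Δλ) = 111.22°
Δθ = θ₂ − θ₁ = +48.4°

+48.4°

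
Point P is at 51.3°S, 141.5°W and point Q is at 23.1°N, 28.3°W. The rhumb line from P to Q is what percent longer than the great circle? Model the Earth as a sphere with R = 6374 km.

2.4%

Great circle: σ = 2.1326 rad → d_gc = Rσ = 13593.5 km
Rhumb: Δφ = +1.2985, Δλ = +1.9757, Δψ = +1.4610, q = Δφ/Δψ = 0.8888 → d_rh = R√(Δφ²+q²Δλ²) = 13920.4 km
Excess = (13920.4 − 13593.5) / 13593.5 = 326.9 / 13593.5 = 2.40% ≈ 2.4%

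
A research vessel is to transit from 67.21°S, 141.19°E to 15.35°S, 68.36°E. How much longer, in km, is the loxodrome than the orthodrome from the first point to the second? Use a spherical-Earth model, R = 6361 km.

Great circle: cos σ = sin φ₁ sin φ₂ + cos φ₁ cos φ₂ cos Δλ,  σ = 1.2086 rad → d_gc = 7687.97 km
Rhumb line: Δψ = +1.3306, q = Δφ/Δψ = 0.6803, d_rh = R√(Δφ²+q²Δλ²) = 7962.54 km
Excess = 7962.54 − 7687.97 = 274.57 ≈ 275 km

275 km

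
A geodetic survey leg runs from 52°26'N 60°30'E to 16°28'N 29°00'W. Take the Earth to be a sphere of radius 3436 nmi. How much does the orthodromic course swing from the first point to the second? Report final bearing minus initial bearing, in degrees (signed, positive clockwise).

-61.0°

At departure: θ₁ = atan2(sin Δλ cos φ₂, cos φ₁ sin φ₂ − sin φ₁ cos φ₂ cos Δλ) = 279.83°
At arrival: θ₂ = atan2(sin Δλ cos φ₁, −cos φ₂ sin φ₁ + sin φ₂ cos φ₁ cos Δλ) = 218.79°
Δθ = θ₂ − θ₁ = -61.0°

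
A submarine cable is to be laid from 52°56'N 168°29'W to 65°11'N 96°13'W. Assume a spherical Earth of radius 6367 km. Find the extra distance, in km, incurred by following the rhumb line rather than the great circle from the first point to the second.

Great circle: cos σ = sin φ₁ sin φ₂ + cos φ₁ cos φ₂ cos Δλ,  σ = 0.6413 rad → d_gc = 4083.3 km
Rhumb line: Δψ = +0.4212, q = Δφ/Δψ = 0.5077, d_rh = R√(Δφ²+q²Δλ²) = 4298.1 km
Excess = 4298.1 − 4083.3 = 214.8 ≈ 215 km

215 km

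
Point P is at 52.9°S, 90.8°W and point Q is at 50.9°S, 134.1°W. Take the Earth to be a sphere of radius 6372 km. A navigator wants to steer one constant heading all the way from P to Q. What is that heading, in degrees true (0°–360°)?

274.3°

Meridional parts: M(φ₁)=-1.0919, M(φ₂)=-1.0354 → ΔM = +0.0566;  Δλ = -0.7557 rad
tan C = Δλ / ΔM = -13.3559 → C = 274.28°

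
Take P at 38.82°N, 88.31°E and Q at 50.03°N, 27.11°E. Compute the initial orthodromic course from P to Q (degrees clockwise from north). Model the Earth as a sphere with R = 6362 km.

305.6°

N = sin Δλ·cos φ₂ = -0.5629;  D = cos φ₁ sin φ₂ − sin φ₁ cos φ₂ cos Δλ = +0.4031
initial course = atan2(N, D) = 305.61°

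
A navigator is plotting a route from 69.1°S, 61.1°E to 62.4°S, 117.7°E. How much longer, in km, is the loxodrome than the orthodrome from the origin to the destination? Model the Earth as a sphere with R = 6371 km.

Great circle: cos σ = sin φ₁ sin φ₂ + cos φ₁ cos φ₂ cos Δλ,  σ = 0.4056 rad → d_gc = 2583.9 km
Rhumb line: Δψ = +0.2865, q = Δφ/Δψ = 0.4082, d_rh = R√(Δφ²+q²Δλ²) = 2674.7 km
Excess = 2674.7 − 2583.9 = 90.8 ≈ 91 km

91 km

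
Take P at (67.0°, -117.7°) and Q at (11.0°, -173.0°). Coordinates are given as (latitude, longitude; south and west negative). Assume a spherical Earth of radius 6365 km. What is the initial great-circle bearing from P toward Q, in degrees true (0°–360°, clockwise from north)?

θ = atan2( sin Δλ·cos φ₂ ,  cos φ₁ sin φ₂ − sin φ₁ cos φ₂ cos Δλ )
  = atan2(-0.8070, -0.4398) = 241.41°

241.4°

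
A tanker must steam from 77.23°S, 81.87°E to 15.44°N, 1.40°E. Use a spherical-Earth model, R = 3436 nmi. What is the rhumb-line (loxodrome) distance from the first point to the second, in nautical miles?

Δψ = ln[tan(π/4+φ₂/2)/tan(π/4+φ₁/2)] = +2.4629;  Δφ = +1.6174 rad,  Δλ = -1.4045 rad
q = Δφ/Δψ = 0.6567
d = R·√(Δφ² + q²Δλ²) = 3436·1.86189 = 6397 nmi

6397 nmi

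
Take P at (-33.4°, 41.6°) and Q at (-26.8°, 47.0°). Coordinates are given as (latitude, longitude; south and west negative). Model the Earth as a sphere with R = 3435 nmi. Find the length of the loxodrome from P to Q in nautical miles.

Δψ = ln[tan(π/4+φ₂/2)/tan(π/4+φ₁/2)] = +0.1333;  Δφ = +0.1152 rad,  Δλ = +0.0942 rad
q = Δφ/Δψ = 0.8644
d = R·√(Δφ² + q²Δλ²) = 3435·0.14109 = 485 nmi

485 nmi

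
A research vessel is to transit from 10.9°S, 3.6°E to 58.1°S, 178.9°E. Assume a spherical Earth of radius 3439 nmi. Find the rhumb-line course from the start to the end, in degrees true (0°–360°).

Δψ = ln[tan(π/4+φ₂/2)/tan(π/4+φ₁/2)] = -1.0611
Δλ = +3.0596 rad (taken the short way round)
course = atan2(Δλ, Δψ) = 109.13°

109.1°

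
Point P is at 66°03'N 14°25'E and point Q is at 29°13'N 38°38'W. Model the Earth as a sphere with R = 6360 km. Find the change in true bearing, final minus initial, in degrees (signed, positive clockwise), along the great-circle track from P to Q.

Initial bearing θ₁ = atan2(sin Δλ cos φ₂, cos φ₁ sin φ₂ − sin φ₁ cos φ₂ cos Δλ) = 248.03°
Final bearing θ₂ = (initial bearing from the destination back to the start) + 180° = 205.55°
Δθ = θ₂ − θ₁ = -42.5°

-42.5°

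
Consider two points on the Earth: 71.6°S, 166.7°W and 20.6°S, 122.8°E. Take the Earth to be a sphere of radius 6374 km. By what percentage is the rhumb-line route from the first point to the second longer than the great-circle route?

3.8%

Great circle: σ = 1.1236 rad → d_gc = Rσ = 7161.5 km
Rhumb: Δφ = +0.8901, Δλ = -1.2305, Δψ = +1.4528, q = Δφ/Δψ = 0.6127 → d_rh = R√(Δφ²+q²Δλ²) = 7435.0 km
Excess = (7435.0 − 7161.5) / 7161.5 = 273.5 / 7161.5 = 3.82% ≈ 3.8%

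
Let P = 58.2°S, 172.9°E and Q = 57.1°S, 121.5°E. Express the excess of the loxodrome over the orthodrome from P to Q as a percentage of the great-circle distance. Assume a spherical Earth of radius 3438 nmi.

2.5%

Great circle: σ = 0.4687 rad → d_gc = Rσ = 1611.4 nmi
Rhumb: Δφ = +0.0192, Δλ = -0.8971, Δψ = +0.0359, q = Δφ/Δψ = 0.5350 → d_rh = R√(Δφ²+q²Δλ²) = 1651.5 nmi
Excess = (1651.5 − 1611.4) / 1611.4 = 40.1 / 1611.4 = 2.49% ≈ 2.5%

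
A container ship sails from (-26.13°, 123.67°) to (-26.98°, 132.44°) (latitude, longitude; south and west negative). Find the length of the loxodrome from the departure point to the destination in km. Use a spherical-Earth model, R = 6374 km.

878 km

Rhumb course C = atan2(Δλ, Δψ) with Δψ = ln[tan(π/4+φ₂/2)/tan(π/4+φ₁/2)] = -0.0166, Δλ = +0.1531 → C = 96.18°
d = R·|Δφ| / |cos C| = 6374·0.01484 / 0.10772 = 878 km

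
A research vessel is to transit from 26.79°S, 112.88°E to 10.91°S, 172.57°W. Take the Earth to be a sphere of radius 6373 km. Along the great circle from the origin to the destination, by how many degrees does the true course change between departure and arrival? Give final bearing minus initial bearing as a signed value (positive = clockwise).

At departure: θ₁ = atan2(sin Δλ cos φ₂, cos φ₁ sin φ₂ − sin φ₁ cos φ₂ cos Δλ) = 93.09°
At arrival: θ₂ = atan2(sin Δλ cos φ₁, −cos φ₂ sin φ₁ + sin φ₂ cos φ₁ cos Δλ) = 65.20°
Δθ = θ₂ − θ₁ = -27.9°

-27.9°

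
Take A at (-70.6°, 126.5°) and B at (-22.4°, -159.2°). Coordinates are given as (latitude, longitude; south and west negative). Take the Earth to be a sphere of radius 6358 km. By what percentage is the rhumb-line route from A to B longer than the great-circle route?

4.3%

Great circle: σ = 1.1124 rad → d_gc = Rσ = 7072.5 km
Rhumb: Δφ = +0.8412, Δλ = +1.2968, Δψ = +1.3652, q = Δφ/Δψ = 0.6162 → d_rh = R√(Δφ²+q²Δλ²) = 7377.1 km
Excess = (7377.1 − 7072.5) / 7072.5 = 304.6 / 7072.5 = 4.31% ≈ 4.3%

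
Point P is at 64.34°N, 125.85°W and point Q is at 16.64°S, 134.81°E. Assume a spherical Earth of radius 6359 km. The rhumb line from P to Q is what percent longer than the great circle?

Great circle: σ = 1.9023 rad → d_gc = Rσ = 12096.6 km
Rhumb: Δφ = -1.4134, Δλ = -1.7338, Δψ = -1.7741, q = Δφ/Δψ = 0.7967 → d_rh = R√(Δφ²+q²Δλ²) = 12566.8 km
Excess = (12566.8 − 12096.6) / 12096.6 = 470.2 / 12096.6 = 3.89% ≈ 3.9%

3.9%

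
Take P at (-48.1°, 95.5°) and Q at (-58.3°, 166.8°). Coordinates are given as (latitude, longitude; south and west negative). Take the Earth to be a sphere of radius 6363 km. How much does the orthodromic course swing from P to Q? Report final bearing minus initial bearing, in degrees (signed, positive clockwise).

-59.9°

Initial bearing θ₁ = atan2(sin Δλ cos φ₂, cos φ₁ sin φ₂ − sin φ₁ cos φ₂ cos Δλ) = 131.66°
Final bearing θ₂ = (initial bearing from the destination back to the start) + 180° = 71.72°
Δθ = θ₂ − θ₁ = -59.9°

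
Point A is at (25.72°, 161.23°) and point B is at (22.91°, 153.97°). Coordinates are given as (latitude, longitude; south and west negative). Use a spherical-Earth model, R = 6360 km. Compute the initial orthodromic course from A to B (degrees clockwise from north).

248.5°

θ = atan2( sin Δλ·cos φ₂ ,  cos φ₁ sin φ₂ − sin φ₁ cos φ₂ cos Δλ )
  = atan2(-0.1164, -0.0458) = 248.51°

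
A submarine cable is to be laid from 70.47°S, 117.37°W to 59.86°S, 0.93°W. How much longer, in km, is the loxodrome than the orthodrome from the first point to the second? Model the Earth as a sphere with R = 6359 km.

Great circle: cos σ = sin φ₁ sin φ₂ + cos φ₁ cos φ₂ cos Δλ,  σ = 0.7373 rad → d_gc = 4688.3 km
Rhumb line: Δψ = +0.4476, q = Δφ/Δψ = 0.4137, d_rh = R√(Δφ²+q²Δλ²) = 5474.7 km
Excess = 5474.7 − 4688.3 = 786.4 ≈ 786 km

786 km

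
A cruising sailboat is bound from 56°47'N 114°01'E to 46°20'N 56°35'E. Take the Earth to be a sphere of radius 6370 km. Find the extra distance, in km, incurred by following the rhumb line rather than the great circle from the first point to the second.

Great circle: cos σ = sin φ₁ sin φ₂ + cos φ₁ cos φ₂ cos Δλ,  σ = 0.6287 rad → d_gc = 4005.0 km
Rhumb line: Δψ = -0.2951, q = Δφ/Δψ = 0.6181, d_rh = R√(Δφ²+q²Δλ²) = 4114.2 km
Excess = 4114.2 − 4005.0 = 109.2 ≈ 109 km

109 km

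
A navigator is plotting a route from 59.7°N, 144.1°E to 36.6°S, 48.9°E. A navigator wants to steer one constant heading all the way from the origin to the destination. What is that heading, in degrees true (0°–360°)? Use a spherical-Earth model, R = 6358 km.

219.8°

Δψ = ln[tan(π/4+φ₂/2)/tan(π/4+φ₁/2)] = -1.9938
Δλ = -1.6616 rad (taken the short way round)
course = atan2(Δλ, Δψ) = 219.81°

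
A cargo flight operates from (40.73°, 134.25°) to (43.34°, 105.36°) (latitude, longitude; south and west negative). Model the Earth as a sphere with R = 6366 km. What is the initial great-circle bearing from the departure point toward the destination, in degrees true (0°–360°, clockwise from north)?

θ = atan2( sin Δλ·cos φ₂ ,  cos φ₁ sin φ₂ − sin φ₁ cos φ₂ cos Δλ )
  = atan2(-0.3514, +0.1046) = 286.58°

286.6°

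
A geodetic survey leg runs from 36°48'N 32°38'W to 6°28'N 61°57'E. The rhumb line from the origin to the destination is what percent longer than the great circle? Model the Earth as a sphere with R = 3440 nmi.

2.2%

Great circle: σ = 1.5669 rad → d_gc = Rσ = 5390.2 nmi
Rhumb: Δφ = -0.5294, Δλ = +1.6508, Δψ = -0.5785, q = Δφ/Δψ = 0.9151 → d_rh = R√(Δφ²+q²Δλ²) = 5506.6 nmi
Excess = (5506.6 − 5390.2) / 5390.2 = 116.4 / 5390.2 = 2.16% ≈ 2.2%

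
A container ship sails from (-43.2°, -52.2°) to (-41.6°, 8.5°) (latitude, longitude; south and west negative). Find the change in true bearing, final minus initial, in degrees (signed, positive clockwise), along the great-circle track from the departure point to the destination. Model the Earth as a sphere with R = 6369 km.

Initial bearing θ₁ = atan2(sin Δλ cos φ₂, cos φ₁ sin φ₂ − sin φ₁ cos φ₂ cos Δλ) = 109.70°
Final bearing θ₂ = (initial bearing from the destination back to the start) + 180° = 66.60°
Δθ = θ₂ − θ₁ = -43.1°

-43.1°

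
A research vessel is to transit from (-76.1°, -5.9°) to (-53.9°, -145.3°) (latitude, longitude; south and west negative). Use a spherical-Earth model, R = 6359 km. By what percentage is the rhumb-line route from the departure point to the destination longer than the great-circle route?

Great circle: σ = 0.8273 rad → d_gc = Rσ = 5260.8 km
Rhumb: Δφ = +0.3875, Δλ = -2.4330, Δψ = +0.9834, q = Δφ/Δψ = 0.3940 → d_rh = R√(Δφ²+q²Δλ²) = 6575.2 km
Excess = (6575.2 − 5260.8) / 5260.8 = 1314.4 / 5260.8 = 24.98% ≈ 25.0%

25.0%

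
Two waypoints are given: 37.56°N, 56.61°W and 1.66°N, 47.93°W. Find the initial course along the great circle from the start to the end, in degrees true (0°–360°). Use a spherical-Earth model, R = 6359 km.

θ = atan2( sin Δλ·cos φ₂ ,  cos φ₁ sin φ₂ − sin φ₁ cos φ₂ cos Δλ )
  = atan2(+0.1509, -0.5794) = 165.41°

165.4°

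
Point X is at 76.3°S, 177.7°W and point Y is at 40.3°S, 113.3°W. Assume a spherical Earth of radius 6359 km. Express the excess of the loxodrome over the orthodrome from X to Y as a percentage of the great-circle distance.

4.0%

Great circle: σ = 0.7863 rad → d_gc = Rσ = 5000.4 km
Rhumb: Δφ = +0.6283, Δλ = +1.1240, Δψ = +1.3494, q = Δφ/Δψ = 0.4656 → d_rh = R√(Δφ²+q²Δλ²) = 5199.9 km
Excess = (5199.9 − 5000.4) / 5000.4 = 199.5 / 5000.4 = 3.99% ≈ 4.0%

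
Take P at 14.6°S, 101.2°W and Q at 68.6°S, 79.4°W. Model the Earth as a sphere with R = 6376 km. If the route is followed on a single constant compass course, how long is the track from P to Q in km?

6225 km

Δψ = ln[tan(π/4+φ₂/2)/tan(π/4+φ₁/2)] = -1.4086;  Δφ = -0.9425 rad,  Δλ = +0.3805 rad
q = Δφ/Δψ = 0.6691
d = R·√(Δφ² + q²Δλ²) = 6376·0.97625 = 6225 km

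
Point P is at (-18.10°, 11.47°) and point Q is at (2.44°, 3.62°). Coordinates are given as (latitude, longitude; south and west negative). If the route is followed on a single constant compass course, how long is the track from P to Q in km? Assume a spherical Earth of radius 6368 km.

Δψ = ln[tan(π/4+φ₂/2)/tan(π/4+φ₁/2)] = +0.3639;  Δφ = +0.3585 rad,  Δλ = -0.1370 rad
q = Δφ/Δψ = 0.9852
d = R·√(Δφ² + q²Δλ²) = 6368·0.38306 = 2439 km

2439 km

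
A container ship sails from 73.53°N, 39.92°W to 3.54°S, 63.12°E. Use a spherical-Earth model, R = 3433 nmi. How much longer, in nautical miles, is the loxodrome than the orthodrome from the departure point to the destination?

Great circle: cos σ = sin φ₁ sin φ₂ + cos φ₁ cos φ₂ cos Δλ,  σ = 1.6942 rad → d_gc = 5816.1 nmi
Rhumb line: Δψ = -1.9947, q = Δφ/Δψ = 0.6743, d_rh = R√(Δφ²+q²Δλ²) = 6217.5 nmi
Excess = 6217.5 − 5816.1 = 401.4 ≈ 401 nmi

401 nmi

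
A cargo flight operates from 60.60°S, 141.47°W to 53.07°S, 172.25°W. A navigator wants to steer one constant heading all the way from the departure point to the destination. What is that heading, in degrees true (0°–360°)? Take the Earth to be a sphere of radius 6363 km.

Δψ = ln[tan(π/4+φ₂/2)/tan(π/4+φ₁/2)] = +0.2412
Δλ = -0.5372 rad (taken the short way round)
course = atan2(Δλ, Δψ) = 294.18°

294.2°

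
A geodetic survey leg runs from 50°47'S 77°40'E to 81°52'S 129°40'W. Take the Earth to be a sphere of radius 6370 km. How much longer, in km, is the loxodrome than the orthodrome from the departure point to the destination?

1500 km

Great circle: cos σ = sin φ₁ sin φ₂ + cos φ₁ cos φ₂ cos Δλ,  σ = 0.8127 rad → d_gc = 5177.2 km
Rhumb line: Δψ = -1.6116, q = Δφ/Δψ = 0.3366, d_rh = R√(Δφ²+q²Δλ²) = 6677.4 km
Excess = 6677.4 − 5177.2 = 1500.2 ≈ 1500 km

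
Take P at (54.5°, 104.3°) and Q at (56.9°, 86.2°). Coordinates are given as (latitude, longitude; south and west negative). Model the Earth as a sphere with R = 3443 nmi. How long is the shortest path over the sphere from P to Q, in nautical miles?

628 nmi

Haversine: a = sin²(Δφ/2)+cos φ₁ cos φ₂ sin²(Δλ/2) = 0.00828;  σ = 2·atan2(√a,√(1−a))
σ = 10.445° → d = Rσ = 3443·0.18229 = 628 nmi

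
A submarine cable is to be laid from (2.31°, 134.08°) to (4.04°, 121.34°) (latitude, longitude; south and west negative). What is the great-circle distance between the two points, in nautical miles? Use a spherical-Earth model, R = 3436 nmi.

770 nmi

cos σ = sin φ₁ sin φ₂ + cos φ₁ cos φ₂ cos Δλ
      = sin(2.31°)sin(4.04°) + cos(2.31°)cos(4.04°)cos(-12.74°) = 0.9750
σ = 12.837° → d = Rσ = 3436·0.22405 = 770 nmi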